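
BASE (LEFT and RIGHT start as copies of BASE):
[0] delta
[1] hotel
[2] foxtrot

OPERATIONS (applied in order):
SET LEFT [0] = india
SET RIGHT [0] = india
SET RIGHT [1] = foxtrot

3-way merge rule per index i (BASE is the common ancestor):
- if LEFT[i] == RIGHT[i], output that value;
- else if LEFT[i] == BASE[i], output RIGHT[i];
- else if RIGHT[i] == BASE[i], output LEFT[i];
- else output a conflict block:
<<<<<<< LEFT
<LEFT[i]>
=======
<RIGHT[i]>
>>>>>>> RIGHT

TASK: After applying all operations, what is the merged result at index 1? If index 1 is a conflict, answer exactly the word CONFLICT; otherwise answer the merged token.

Answer: foxtrot

Derivation:
Final LEFT:  [india, hotel, foxtrot]
Final RIGHT: [india, foxtrot, foxtrot]
i=0: L=india R=india -> agree -> india
i=1: L=hotel=BASE, R=foxtrot -> take RIGHT -> foxtrot
i=2: L=foxtrot R=foxtrot -> agree -> foxtrot
Index 1 -> foxtrot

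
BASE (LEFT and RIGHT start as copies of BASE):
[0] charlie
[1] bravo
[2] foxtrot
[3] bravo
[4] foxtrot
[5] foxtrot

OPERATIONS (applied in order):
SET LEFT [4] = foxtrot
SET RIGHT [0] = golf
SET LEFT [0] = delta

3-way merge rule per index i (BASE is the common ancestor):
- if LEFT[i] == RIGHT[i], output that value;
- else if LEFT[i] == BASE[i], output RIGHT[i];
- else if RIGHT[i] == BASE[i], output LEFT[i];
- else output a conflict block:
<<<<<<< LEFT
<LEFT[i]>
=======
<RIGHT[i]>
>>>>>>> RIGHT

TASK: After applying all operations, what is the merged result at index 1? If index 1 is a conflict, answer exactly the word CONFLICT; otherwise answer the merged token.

Final LEFT:  [delta, bravo, foxtrot, bravo, foxtrot, foxtrot]
Final RIGHT: [golf, bravo, foxtrot, bravo, foxtrot, foxtrot]
i=0: BASE=charlie L=delta R=golf all differ -> CONFLICT
i=1: L=bravo R=bravo -> agree -> bravo
i=2: L=foxtrot R=foxtrot -> agree -> foxtrot
i=3: L=bravo R=bravo -> agree -> bravo
i=4: L=foxtrot R=foxtrot -> agree -> foxtrot
i=5: L=foxtrot R=foxtrot -> agree -> foxtrot
Index 1 -> bravo

Answer: bravo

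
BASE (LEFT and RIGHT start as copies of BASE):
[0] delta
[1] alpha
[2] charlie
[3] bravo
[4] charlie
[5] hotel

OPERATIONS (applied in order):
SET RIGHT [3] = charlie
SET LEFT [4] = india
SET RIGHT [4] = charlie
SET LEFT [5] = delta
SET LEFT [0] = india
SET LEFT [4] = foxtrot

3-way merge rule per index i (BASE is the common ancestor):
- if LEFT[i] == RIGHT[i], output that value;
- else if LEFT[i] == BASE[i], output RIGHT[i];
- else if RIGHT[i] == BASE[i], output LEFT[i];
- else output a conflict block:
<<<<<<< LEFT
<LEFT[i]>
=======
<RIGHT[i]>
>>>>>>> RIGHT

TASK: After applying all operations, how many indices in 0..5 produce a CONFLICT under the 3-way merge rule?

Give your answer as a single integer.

Final LEFT:  [india, alpha, charlie, bravo, foxtrot, delta]
Final RIGHT: [delta, alpha, charlie, charlie, charlie, hotel]
i=0: L=india, R=delta=BASE -> take LEFT -> india
i=1: L=alpha R=alpha -> agree -> alpha
i=2: L=charlie R=charlie -> agree -> charlie
i=3: L=bravo=BASE, R=charlie -> take RIGHT -> charlie
i=4: L=foxtrot, R=charlie=BASE -> take LEFT -> foxtrot
i=5: L=delta, R=hotel=BASE -> take LEFT -> delta
Conflict count: 0

Answer: 0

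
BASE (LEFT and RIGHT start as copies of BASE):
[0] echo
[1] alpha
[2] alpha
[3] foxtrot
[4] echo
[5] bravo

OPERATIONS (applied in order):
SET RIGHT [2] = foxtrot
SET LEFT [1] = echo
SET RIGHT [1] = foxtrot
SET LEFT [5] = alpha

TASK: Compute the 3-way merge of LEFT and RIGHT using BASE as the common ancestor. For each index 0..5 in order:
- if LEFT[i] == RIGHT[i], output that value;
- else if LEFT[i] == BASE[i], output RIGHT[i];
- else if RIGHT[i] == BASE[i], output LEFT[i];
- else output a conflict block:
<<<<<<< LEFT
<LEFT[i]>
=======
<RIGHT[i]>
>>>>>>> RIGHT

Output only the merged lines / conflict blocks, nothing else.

Answer: echo
<<<<<<< LEFT
echo
=======
foxtrot
>>>>>>> RIGHT
foxtrot
foxtrot
echo
alpha

Derivation:
Final LEFT:  [echo, echo, alpha, foxtrot, echo, alpha]
Final RIGHT: [echo, foxtrot, foxtrot, foxtrot, echo, bravo]
i=0: L=echo R=echo -> agree -> echo
i=1: BASE=alpha L=echo R=foxtrot all differ -> CONFLICT
i=2: L=alpha=BASE, R=foxtrot -> take RIGHT -> foxtrot
i=3: L=foxtrot R=foxtrot -> agree -> foxtrot
i=4: L=echo R=echo -> agree -> echo
i=5: L=alpha, R=bravo=BASE -> take LEFT -> alpha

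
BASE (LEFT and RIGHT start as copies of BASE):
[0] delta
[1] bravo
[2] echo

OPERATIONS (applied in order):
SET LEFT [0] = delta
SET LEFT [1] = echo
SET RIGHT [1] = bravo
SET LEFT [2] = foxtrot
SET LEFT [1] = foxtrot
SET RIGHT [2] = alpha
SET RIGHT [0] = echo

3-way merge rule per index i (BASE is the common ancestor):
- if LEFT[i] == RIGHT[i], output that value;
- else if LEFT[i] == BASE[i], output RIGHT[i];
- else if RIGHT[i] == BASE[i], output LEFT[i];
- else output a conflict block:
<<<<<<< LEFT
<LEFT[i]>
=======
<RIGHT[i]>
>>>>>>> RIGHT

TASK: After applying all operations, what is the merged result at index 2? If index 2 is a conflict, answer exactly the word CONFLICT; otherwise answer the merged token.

Final LEFT:  [delta, foxtrot, foxtrot]
Final RIGHT: [echo, bravo, alpha]
i=0: L=delta=BASE, R=echo -> take RIGHT -> echo
i=1: L=foxtrot, R=bravo=BASE -> take LEFT -> foxtrot
i=2: BASE=echo L=foxtrot R=alpha all differ -> CONFLICT
Index 2 -> CONFLICT

Answer: CONFLICT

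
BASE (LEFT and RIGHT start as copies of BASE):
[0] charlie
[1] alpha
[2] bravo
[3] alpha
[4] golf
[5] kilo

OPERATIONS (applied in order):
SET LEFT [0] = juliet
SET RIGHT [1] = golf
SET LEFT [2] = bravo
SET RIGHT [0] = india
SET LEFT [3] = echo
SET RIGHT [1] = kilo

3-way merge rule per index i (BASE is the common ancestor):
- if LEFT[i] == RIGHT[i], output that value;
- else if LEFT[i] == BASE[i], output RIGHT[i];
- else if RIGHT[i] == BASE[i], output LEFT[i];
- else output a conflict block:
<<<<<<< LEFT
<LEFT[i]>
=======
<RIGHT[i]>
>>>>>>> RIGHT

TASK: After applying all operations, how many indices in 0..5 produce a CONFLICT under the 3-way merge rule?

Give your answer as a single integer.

Answer: 1

Derivation:
Final LEFT:  [juliet, alpha, bravo, echo, golf, kilo]
Final RIGHT: [india, kilo, bravo, alpha, golf, kilo]
i=0: BASE=charlie L=juliet R=india all differ -> CONFLICT
i=1: L=alpha=BASE, R=kilo -> take RIGHT -> kilo
i=2: L=bravo R=bravo -> agree -> bravo
i=3: L=echo, R=alpha=BASE -> take LEFT -> echo
i=4: L=golf R=golf -> agree -> golf
i=5: L=kilo R=kilo -> agree -> kilo
Conflict count: 1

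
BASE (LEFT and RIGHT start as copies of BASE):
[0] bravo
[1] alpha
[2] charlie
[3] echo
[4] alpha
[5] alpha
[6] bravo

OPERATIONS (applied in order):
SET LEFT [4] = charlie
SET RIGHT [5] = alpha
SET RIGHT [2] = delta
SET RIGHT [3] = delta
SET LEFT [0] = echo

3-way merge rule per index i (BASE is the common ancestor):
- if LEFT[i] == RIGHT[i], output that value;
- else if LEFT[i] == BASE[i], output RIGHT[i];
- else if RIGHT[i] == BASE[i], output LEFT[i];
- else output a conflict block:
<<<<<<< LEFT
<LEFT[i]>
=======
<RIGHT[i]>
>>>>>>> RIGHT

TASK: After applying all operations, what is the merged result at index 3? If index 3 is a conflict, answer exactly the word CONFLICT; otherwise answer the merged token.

Final LEFT:  [echo, alpha, charlie, echo, charlie, alpha, bravo]
Final RIGHT: [bravo, alpha, delta, delta, alpha, alpha, bravo]
i=0: L=echo, R=bravo=BASE -> take LEFT -> echo
i=1: L=alpha R=alpha -> agree -> alpha
i=2: L=charlie=BASE, R=delta -> take RIGHT -> delta
i=3: L=echo=BASE, R=delta -> take RIGHT -> delta
i=4: L=charlie, R=alpha=BASE -> take LEFT -> charlie
i=5: L=alpha R=alpha -> agree -> alpha
i=6: L=bravo R=bravo -> agree -> bravo
Index 3 -> delta

Answer: delta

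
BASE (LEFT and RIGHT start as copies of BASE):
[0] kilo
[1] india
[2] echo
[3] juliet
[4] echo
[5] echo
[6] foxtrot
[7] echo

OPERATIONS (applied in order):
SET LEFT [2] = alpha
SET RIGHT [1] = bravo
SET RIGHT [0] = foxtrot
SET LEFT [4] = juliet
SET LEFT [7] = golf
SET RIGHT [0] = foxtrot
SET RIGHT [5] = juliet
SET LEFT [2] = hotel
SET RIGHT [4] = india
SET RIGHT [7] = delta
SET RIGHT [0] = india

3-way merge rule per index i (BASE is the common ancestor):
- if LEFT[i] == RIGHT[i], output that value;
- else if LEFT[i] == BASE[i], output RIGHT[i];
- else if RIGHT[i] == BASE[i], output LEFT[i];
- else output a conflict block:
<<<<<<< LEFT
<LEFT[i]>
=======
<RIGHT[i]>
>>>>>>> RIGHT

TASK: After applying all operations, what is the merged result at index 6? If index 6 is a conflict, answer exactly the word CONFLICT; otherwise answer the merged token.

Final LEFT:  [kilo, india, hotel, juliet, juliet, echo, foxtrot, golf]
Final RIGHT: [india, bravo, echo, juliet, india, juliet, foxtrot, delta]
i=0: L=kilo=BASE, R=india -> take RIGHT -> india
i=1: L=india=BASE, R=bravo -> take RIGHT -> bravo
i=2: L=hotel, R=echo=BASE -> take LEFT -> hotel
i=3: L=juliet R=juliet -> agree -> juliet
i=4: BASE=echo L=juliet R=india all differ -> CONFLICT
i=5: L=echo=BASE, R=juliet -> take RIGHT -> juliet
i=6: L=foxtrot R=foxtrot -> agree -> foxtrot
i=7: BASE=echo L=golf R=delta all differ -> CONFLICT
Index 6 -> foxtrot

Answer: foxtrot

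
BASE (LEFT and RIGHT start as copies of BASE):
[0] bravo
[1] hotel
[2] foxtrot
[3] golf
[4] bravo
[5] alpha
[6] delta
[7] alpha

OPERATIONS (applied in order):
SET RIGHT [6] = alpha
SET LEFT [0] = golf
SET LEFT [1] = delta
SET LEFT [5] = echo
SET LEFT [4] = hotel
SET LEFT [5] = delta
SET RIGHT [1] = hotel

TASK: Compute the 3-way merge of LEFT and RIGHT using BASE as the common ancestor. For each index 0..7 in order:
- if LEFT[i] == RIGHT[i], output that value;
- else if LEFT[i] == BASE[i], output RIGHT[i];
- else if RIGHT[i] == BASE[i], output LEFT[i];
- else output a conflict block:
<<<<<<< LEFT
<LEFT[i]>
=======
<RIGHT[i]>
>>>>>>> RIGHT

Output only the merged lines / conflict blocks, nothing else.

Answer: golf
delta
foxtrot
golf
hotel
delta
alpha
alpha

Derivation:
Final LEFT:  [golf, delta, foxtrot, golf, hotel, delta, delta, alpha]
Final RIGHT: [bravo, hotel, foxtrot, golf, bravo, alpha, alpha, alpha]
i=0: L=golf, R=bravo=BASE -> take LEFT -> golf
i=1: L=delta, R=hotel=BASE -> take LEFT -> delta
i=2: L=foxtrot R=foxtrot -> agree -> foxtrot
i=3: L=golf R=golf -> agree -> golf
i=4: L=hotel, R=bravo=BASE -> take LEFT -> hotel
i=5: L=delta, R=alpha=BASE -> take LEFT -> delta
i=6: L=delta=BASE, R=alpha -> take RIGHT -> alpha
i=7: L=alpha R=alpha -> agree -> alpha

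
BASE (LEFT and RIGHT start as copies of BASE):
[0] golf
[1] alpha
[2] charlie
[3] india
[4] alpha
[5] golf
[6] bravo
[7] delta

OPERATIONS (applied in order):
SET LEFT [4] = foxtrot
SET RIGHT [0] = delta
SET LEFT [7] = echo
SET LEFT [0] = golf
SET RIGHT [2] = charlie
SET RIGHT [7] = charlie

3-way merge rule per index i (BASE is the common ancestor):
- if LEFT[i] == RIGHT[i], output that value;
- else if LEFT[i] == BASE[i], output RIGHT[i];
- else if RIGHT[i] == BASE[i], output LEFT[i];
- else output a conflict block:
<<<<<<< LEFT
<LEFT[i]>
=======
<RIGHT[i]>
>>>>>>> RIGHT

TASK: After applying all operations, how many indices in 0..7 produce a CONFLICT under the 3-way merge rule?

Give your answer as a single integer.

Answer: 1

Derivation:
Final LEFT:  [golf, alpha, charlie, india, foxtrot, golf, bravo, echo]
Final RIGHT: [delta, alpha, charlie, india, alpha, golf, bravo, charlie]
i=0: L=golf=BASE, R=delta -> take RIGHT -> delta
i=1: L=alpha R=alpha -> agree -> alpha
i=2: L=charlie R=charlie -> agree -> charlie
i=3: L=india R=india -> agree -> india
i=4: L=foxtrot, R=alpha=BASE -> take LEFT -> foxtrot
i=5: L=golf R=golf -> agree -> golf
i=6: L=bravo R=bravo -> agree -> bravo
i=7: BASE=delta L=echo R=charlie all differ -> CONFLICT
Conflict count: 1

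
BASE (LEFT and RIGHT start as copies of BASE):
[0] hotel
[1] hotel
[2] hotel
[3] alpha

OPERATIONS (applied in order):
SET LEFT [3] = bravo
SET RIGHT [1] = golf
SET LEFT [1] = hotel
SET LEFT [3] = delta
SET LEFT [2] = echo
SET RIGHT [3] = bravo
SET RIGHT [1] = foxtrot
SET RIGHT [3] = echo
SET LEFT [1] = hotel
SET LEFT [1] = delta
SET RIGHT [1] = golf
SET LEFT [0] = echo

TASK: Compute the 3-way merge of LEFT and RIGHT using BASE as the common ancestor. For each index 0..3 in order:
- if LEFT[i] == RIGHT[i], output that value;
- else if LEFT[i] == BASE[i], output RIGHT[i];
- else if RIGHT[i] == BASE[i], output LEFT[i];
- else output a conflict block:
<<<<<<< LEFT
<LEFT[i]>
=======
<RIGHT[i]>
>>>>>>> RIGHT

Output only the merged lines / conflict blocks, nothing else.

Answer: echo
<<<<<<< LEFT
delta
=======
golf
>>>>>>> RIGHT
echo
<<<<<<< LEFT
delta
=======
echo
>>>>>>> RIGHT

Derivation:
Final LEFT:  [echo, delta, echo, delta]
Final RIGHT: [hotel, golf, hotel, echo]
i=0: L=echo, R=hotel=BASE -> take LEFT -> echo
i=1: BASE=hotel L=delta R=golf all differ -> CONFLICT
i=2: L=echo, R=hotel=BASE -> take LEFT -> echo
i=3: BASE=alpha L=delta R=echo all differ -> CONFLICT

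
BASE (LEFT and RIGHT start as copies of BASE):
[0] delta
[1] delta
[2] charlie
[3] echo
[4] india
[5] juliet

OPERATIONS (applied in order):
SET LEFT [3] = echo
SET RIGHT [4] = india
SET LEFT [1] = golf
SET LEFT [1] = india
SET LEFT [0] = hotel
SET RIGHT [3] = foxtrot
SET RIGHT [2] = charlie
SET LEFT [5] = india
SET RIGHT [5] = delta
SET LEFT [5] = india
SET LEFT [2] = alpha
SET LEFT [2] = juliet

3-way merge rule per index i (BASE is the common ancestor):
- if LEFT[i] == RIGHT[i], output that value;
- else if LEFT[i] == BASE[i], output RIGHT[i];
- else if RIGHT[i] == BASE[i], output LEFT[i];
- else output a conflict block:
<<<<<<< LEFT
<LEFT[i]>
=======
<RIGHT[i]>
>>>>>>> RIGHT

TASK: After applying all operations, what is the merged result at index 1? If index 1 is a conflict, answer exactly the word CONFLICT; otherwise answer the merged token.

Answer: india

Derivation:
Final LEFT:  [hotel, india, juliet, echo, india, india]
Final RIGHT: [delta, delta, charlie, foxtrot, india, delta]
i=0: L=hotel, R=delta=BASE -> take LEFT -> hotel
i=1: L=india, R=delta=BASE -> take LEFT -> india
i=2: L=juliet, R=charlie=BASE -> take LEFT -> juliet
i=3: L=echo=BASE, R=foxtrot -> take RIGHT -> foxtrot
i=4: L=india R=india -> agree -> india
i=5: BASE=juliet L=india R=delta all differ -> CONFLICT
Index 1 -> india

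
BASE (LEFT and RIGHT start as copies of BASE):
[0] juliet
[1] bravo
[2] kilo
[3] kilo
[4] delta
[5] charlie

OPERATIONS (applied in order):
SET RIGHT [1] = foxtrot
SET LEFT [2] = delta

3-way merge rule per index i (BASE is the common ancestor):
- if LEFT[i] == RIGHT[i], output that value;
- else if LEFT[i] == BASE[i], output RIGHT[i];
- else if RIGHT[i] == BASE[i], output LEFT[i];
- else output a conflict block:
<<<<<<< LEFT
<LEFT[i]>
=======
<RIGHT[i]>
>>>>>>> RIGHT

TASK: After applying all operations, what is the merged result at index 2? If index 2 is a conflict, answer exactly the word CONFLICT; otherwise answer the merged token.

Answer: delta

Derivation:
Final LEFT:  [juliet, bravo, delta, kilo, delta, charlie]
Final RIGHT: [juliet, foxtrot, kilo, kilo, delta, charlie]
i=0: L=juliet R=juliet -> agree -> juliet
i=1: L=bravo=BASE, R=foxtrot -> take RIGHT -> foxtrot
i=2: L=delta, R=kilo=BASE -> take LEFT -> delta
i=3: L=kilo R=kilo -> agree -> kilo
i=4: L=delta R=delta -> agree -> delta
i=5: L=charlie R=charlie -> agree -> charlie
Index 2 -> delta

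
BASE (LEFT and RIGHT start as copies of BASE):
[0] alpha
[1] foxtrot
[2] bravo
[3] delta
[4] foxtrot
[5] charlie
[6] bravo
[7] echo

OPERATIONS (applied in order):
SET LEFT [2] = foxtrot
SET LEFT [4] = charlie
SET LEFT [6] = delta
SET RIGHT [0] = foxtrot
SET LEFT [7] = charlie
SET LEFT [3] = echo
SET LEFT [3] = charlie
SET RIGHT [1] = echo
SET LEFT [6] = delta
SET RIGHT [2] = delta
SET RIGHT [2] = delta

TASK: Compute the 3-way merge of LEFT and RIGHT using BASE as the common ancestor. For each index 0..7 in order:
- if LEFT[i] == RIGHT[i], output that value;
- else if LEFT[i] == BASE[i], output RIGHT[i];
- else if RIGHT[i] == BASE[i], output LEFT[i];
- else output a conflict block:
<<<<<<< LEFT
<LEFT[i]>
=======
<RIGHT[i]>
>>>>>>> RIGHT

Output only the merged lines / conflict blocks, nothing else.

Answer: foxtrot
echo
<<<<<<< LEFT
foxtrot
=======
delta
>>>>>>> RIGHT
charlie
charlie
charlie
delta
charlie

Derivation:
Final LEFT:  [alpha, foxtrot, foxtrot, charlie, charlie, charlie, delta, charlie]
Final RIGHT: [foxtrot, echo, delta, delta, foxtrot, charlie, bravo, echo]
i=0: L=alpha=BASE, R=foxtrot -> take RIGHT -> foxtrot
i=1: L=foxtrot=BASE, R=echo -> take RIGHT -> echo
i=2: BASE=bravo L=foxtrot R=delta all differ -> CONFLICT
i=3: L=charlie, R=delta=BASE -> take LEFT -> charlie
i=4: L=charlie, R=foxtrot=BASE -> take LEFT -> charlie
i=5: L=charlie R=charlie -> agree -> charlie
i=6: L=delta, R=bravo=BASE -> take LEFT -> delta
i=7: L=charlie, R=echo=BASE -> take LEFT -> charlie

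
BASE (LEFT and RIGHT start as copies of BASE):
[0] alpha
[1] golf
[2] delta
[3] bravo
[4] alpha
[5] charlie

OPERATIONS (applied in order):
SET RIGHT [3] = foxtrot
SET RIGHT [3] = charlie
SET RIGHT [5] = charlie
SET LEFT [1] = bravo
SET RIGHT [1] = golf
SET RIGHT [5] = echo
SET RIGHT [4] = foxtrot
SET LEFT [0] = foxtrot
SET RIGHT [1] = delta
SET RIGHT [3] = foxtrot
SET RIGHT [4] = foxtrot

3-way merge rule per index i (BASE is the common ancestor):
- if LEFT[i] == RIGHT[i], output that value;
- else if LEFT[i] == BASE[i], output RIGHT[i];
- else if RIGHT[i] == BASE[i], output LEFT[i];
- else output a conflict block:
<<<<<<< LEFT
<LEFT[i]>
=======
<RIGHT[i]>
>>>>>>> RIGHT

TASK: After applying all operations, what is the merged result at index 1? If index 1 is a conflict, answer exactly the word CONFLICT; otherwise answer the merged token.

Final LEFT:  [foxtrot, bravo, delta, bravo, alpha, charlie]
Final RIGHT: [alpha, delta, delta, foxtrot, foxtrot, echo]
i=0: L=foxtrot, R=alpha=BASE -> take LEFT -> foxtrot
i=1: BASE=golf L=bravo R=delta all differ -> CONFLICT
i=2: L=delta R=delta -> agree -> delta
i=3: L=bravo=BASE, R=foxtrot -> take RIGHT -> foxtrot
i=4: L=alpha=BASE, R=foxtrot -> take RIGHT -> foxtrot
i=5: L=charlie=BASE, R=echo -> take RIGHT -> echo
Index 1 -> CONFLICT

Answer: CONFLICT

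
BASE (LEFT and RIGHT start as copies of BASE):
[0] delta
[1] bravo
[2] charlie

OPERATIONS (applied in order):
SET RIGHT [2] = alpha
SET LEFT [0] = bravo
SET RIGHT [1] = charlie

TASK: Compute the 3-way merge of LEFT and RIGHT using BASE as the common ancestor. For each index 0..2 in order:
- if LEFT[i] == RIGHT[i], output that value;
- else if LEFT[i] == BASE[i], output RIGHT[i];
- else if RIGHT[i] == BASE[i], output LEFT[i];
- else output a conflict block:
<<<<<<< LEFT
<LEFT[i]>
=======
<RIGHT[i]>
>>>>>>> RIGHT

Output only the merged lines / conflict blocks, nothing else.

Answer: bravo
charlie
alpha

Derivation:
Final LEFT:  [bravo, bravo, charlie]
Final RIGHT: [delta, charlie, alpha]
i=0: L=bravo, R=delta=BASE -> take LEFT -> bravo
i=1: L=bravo=BASE, R=charlie -> take RIGHT -> charlie
i=2: L=charlie=BASE, R=alpha -> take RIGHT -> alpha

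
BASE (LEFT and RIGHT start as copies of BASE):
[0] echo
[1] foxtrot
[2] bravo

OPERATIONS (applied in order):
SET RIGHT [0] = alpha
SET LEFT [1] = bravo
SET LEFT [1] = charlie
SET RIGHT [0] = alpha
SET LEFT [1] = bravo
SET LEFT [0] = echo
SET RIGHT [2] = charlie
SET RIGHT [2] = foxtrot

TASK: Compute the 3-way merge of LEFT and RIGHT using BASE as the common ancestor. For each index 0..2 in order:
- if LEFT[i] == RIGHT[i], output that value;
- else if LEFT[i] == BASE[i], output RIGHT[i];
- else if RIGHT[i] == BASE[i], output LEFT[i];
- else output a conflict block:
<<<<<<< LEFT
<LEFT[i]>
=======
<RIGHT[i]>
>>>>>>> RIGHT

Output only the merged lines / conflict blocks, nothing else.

Final LEFT:  [echo, bravo, bravo]
Final RIGHT: [alpha, foxtrot, foxtrot]
i=0: L=echo=BASE, R=alpha -> take RIGHT -> alpha
i=1: L=bravo, R=foxtrot=BASE -> take LEFT -> bravo
i=2: L=bravo=BASE, R=foxtrot -> take RIGHT -> foxtrot

Answer: alpha
bravo
foxtrot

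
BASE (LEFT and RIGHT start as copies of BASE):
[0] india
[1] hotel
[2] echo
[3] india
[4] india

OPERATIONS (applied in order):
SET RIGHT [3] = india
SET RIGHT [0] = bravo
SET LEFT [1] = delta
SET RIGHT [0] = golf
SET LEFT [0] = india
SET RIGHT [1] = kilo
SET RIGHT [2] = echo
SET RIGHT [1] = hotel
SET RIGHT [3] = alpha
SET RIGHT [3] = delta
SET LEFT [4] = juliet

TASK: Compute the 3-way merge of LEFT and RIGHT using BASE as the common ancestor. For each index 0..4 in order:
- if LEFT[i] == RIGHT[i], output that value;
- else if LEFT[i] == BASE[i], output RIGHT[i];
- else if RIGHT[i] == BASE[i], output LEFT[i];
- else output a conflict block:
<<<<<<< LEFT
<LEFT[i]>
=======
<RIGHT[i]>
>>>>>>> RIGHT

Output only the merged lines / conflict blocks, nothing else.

Final LEFT:  [india, delta, echo, india, juliet]
Final RIGHT: [golf, hotel, echo, delta, india]
i=0: L=india=BASE, R=golf -> take RIGHT -> golf
i=1: L=delta, R=hotel=BASE -> take LEFT -> delta
i=2: L=echo R=echo -> agree -> echo
i=3: L=india=BASE, R=delta -> take RIGHT -> delta
i=4: L=juliet, R=india=BASE -> take LEFT -> juliet

Answer: golf
delta
echo
delta
juliet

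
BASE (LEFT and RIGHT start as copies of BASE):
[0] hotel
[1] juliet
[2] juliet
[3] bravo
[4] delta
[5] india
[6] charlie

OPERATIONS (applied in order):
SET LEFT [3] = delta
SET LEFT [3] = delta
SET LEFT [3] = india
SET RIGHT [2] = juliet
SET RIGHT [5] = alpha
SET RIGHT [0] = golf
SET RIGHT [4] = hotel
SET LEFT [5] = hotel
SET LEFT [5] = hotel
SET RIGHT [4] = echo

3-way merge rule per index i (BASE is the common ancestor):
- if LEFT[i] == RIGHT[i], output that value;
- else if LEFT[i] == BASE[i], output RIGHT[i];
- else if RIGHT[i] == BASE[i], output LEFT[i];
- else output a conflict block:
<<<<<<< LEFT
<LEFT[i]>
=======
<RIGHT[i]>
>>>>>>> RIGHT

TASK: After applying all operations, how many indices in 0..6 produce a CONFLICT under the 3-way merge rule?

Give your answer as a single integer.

Final LEFT:  [hotel, juliet, juliet, india, delta, hotel, charlie]
Final RIGHT: [golf, juliet, juliet, bravo, echo, alpha, charlie]
i=0: L=hotel=BASE, R=golf -> take RIGHT -> golf
i=1: L=juliet R=juliet -> agree -> juliet
i=2: L=juliet R=juliet -> agree -> juliet
i=3: L=india, R=bravo=BASE -> take LEFT -> india
i=4: L=delta=BASE, R=echo -> take RIGHT -> echo
i=5: BASE=india L=hotel R=alpha all differ -> CONFLICT
i=6: L=charlie R=charlie -> agree -> charlie
Conflict count: 1

Answer: 1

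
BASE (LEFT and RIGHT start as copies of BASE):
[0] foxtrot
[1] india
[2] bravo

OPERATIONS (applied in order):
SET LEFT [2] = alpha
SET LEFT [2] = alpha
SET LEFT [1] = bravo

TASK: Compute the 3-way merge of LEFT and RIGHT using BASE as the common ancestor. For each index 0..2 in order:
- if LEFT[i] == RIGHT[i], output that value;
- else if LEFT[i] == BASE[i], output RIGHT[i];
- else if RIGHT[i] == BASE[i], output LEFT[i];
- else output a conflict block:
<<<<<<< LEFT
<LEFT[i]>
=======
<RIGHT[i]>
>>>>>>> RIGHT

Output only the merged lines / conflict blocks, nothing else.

Final LEFT:  [foxtrot, bravo, alpha]
Final RIGHT: [foxtrot, india, bravo]
i=0: L=foxtrot R=foxtrot -> agree -> foxtrot
i=1: L=bravo, R=india=BASE -> take LEFT -> bravo
i=2: L=alpha, R=bravo=BASE -> take LEFT -> alpha

Answer: foxtrot
bravo
alpha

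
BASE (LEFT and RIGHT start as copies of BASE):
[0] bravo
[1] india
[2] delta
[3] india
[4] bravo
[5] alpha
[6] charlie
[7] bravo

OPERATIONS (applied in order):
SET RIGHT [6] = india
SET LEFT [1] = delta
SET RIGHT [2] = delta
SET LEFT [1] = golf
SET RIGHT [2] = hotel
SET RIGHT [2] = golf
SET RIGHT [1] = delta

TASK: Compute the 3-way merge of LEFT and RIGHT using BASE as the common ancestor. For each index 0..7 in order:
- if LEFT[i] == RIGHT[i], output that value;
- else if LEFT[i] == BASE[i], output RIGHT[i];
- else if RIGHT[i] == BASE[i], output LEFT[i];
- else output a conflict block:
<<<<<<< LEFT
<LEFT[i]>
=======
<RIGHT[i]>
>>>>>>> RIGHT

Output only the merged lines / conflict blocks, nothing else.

Answer: bravo
<<<<<<< LEFT
golf
=======
delta
>>>>>>> RIGHT
golf
india
bravo
alpha
india
bravo

Derivation:
Final LEFT:  [bravo, golf, delta, india, bravo, alpha, charlie, bravo]
Final RIGHT: [bravo, delta, golf, india, bravo, alpha, india, bravo]
i=0: L=bravo R=bravo -> agree -> bravo
i=1: BASE=india L=golf R=delta all differ -> CONFLICT
i=2: L=delta=BASE, R=golf -> take RIGHT -> golf
i=3: L=india R=india -> agree -> india
i=4: L=bravo R=bravo -> agree -> bravo
i=5: L=alpha R=alpha -> agree -> alpha
i=6: L=charlie=BASE, R=india -> take RIGHT -> india
i=7: L=bravo R=bravo -> agree -> bravo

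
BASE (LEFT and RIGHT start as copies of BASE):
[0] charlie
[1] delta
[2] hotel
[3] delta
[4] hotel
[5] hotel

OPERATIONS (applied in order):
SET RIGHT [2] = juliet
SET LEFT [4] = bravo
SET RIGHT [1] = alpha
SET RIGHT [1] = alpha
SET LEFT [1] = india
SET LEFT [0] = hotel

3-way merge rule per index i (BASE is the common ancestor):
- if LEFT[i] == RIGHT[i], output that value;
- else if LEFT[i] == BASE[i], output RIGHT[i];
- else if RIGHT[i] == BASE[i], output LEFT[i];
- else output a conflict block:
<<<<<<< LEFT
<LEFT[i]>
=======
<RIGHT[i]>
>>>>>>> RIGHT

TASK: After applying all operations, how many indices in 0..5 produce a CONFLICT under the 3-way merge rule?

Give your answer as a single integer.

Final LEFT:  [hotel, india, hotel, delta, bravo, hotel]
Final RIGHT: [charlie, alpha, juliet, delta, hotel, hotel]
i=0: L=hotel, R=charlie=BASE -> take LEFT -> hotel
i=1: BASE=delta L=india R=alpha all differ -> CONFLICT
i=2: L=hotel=BASE, R=juliet -> take RIGHT -> juliet
i=3: L=delta R=delta -> agree -> delta
i=4: L=bravo, R=hotel=BASE -> take LEFT -> bravo
i=5: L=hotel R=hotel -> agree -> hotel
Conflict count: 1

Answer: 1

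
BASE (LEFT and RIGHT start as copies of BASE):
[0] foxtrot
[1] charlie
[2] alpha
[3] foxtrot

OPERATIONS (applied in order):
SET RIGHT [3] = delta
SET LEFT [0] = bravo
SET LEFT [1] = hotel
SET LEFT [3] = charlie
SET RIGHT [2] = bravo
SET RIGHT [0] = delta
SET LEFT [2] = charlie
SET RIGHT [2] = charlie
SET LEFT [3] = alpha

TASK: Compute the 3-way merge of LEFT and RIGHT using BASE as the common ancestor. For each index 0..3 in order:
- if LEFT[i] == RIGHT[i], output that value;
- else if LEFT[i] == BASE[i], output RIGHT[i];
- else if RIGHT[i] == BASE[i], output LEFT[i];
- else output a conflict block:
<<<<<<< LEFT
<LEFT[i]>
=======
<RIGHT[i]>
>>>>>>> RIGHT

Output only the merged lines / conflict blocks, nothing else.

Final LEFT:  [bravo, hotel, charlie, alpha]
Final RIGHT: [delta, charlie, charlie, delta]
i=0: BASE=foxtrot L=bravo R=delta all differ -> CONFLICT
i=1: L=hotel, R=charlie=BASE -> take LEFT -> hotel
i=2: L=charlie R=charlie -> agree -> charlie
i=3: BASE=foxtrot L=alpha R=delta all differ -> CONFLICT

Answer: <<<<<<< LEFT
bravo
=======
delta
>>>>>>> RIGHT
hotel
charlie
<<<<<<< LEFT
alpha
=======
delta
>>>>>>> RIGHT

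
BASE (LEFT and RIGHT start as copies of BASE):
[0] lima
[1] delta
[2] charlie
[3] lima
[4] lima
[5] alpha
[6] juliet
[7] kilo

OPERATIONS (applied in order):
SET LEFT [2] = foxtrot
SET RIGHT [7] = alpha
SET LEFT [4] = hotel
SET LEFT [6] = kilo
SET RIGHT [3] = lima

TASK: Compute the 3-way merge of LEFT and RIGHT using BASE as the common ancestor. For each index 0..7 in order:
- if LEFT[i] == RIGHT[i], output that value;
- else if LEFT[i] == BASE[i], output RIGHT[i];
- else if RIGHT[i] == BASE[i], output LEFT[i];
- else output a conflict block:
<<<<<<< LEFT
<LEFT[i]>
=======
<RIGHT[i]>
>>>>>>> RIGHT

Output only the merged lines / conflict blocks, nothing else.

Final LEFT:  [lima, delta, foxtrot, lima, hotel, alpha, kilo, kilo]
Final RIGHT: [lima, delta, charlie, lima, lima, alpha, juliet, alpha]
i=0: L=lima R=lima -> agree -> lima
i=1: L=delta R=delta -> agree -> delta
i=2: L=foxtrot, R=charlie=BASE -> take LEFT -> foxtrot
i=3: L=lima R=lima -> agree -> lima
i=4: L=hotel, R=lima=BASE -> take LEFT -> hotel
i=5: L=alpha R=alpha -> agree -> alpha
i=6: L=kilo, R=juliet=BASE -> take LEFT -> kilo
i=7: L=kilo=BASE, R=alpha -> take RIGHT -> alpha

Answer: lima
delta
foxtrot
lima
hotel
alpha
kilo
alpha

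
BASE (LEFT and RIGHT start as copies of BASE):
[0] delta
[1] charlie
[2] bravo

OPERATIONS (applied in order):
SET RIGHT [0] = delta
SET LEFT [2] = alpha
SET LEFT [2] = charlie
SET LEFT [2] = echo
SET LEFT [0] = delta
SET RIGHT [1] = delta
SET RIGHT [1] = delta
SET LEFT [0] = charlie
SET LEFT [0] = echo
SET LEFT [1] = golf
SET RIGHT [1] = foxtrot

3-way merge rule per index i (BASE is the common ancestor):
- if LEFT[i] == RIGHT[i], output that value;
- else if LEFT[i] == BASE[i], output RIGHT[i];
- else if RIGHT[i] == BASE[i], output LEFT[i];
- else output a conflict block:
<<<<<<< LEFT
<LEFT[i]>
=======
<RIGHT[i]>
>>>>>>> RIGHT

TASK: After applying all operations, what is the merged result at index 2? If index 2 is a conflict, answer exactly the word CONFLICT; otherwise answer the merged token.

Final LEFT:  [echo, golf, echo]
Final RIGHT: [delta, foxtrot, bravo]
i=0: L=echo, R=delta=BASE -> take LEFT -> echo
i=1: BASE=charlie L=golf R=foxtrot all differ -> CONFLICT
i=2: L=echo, R=bravo=BASE -> take LEFT -> echo
Index 2 -> echo

Answer: echo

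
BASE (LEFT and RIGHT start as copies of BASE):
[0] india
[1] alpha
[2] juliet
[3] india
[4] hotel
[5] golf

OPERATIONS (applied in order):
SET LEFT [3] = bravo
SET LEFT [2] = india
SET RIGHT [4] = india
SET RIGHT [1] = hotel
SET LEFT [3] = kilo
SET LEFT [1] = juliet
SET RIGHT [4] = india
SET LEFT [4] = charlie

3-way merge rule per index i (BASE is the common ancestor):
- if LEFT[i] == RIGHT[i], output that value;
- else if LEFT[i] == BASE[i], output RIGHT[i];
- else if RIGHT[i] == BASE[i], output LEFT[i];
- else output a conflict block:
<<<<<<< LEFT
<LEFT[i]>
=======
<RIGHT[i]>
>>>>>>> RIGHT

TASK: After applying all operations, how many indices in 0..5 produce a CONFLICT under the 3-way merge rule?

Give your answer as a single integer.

Answer: 2

Derivation:
Final LEFT:  [india, juliet, india, kilo, charlie, golf]
Final RIGHT: [india, hotel, juliet, india, india, golf]
i=0: L=india R=india -> agree -> india
i=1: BASE=alpha L=juliet R=hotel all differ -> CONFLICT
i=2: L=india, R=juliet=BASE -> take LEFT -> india
i=3: L=kilo, R=india=BASE -> take LEFT -> kilo
i=4: BASE=hotel L=charlie R=india all differ -> CONFLICT
i=5: L=golf R=golf -> agree -> golf
Conflict count: 2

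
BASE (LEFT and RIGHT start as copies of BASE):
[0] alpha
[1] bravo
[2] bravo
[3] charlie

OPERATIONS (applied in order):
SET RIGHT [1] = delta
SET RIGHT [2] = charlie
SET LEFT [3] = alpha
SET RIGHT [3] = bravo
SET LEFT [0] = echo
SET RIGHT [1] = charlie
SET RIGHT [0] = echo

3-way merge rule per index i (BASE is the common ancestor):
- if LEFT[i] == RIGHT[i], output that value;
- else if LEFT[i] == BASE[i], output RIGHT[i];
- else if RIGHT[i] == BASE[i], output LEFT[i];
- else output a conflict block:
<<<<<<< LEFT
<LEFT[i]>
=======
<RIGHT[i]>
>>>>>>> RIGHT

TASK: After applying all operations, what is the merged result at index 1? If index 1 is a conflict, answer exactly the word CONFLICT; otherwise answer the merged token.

Answer: charlie

Derivation:
Final LEFT:  [echo, bravo, bravo, alpha]
Final RIGHT: [echo, charlie, charlie, bravo]
i=0: L=echo R=echo -> agree -> echo
i=1: L=bravo=BASE, R=charlie -> take RIGHT -> charlie
i=2: L=bravo=BASE, R=charlie -> take RIGHT -> charlie
i=3: BASE=charlie L=alpha R=bravo all differ -> CONFLICT
Index 1 -> charlie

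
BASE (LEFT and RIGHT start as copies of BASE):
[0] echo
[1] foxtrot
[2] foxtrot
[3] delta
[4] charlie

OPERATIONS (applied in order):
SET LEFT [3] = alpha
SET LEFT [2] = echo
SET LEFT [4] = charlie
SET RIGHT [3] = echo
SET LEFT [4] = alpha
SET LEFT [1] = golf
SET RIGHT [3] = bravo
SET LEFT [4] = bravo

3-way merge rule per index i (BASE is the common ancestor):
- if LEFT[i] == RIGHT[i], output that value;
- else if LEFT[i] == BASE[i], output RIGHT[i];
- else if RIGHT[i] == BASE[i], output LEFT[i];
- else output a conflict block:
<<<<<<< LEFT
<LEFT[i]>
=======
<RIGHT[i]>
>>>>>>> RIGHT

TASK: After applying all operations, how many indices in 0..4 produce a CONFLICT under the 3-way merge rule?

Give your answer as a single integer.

Final LEFT:  [echo, golf, echo, alpha, bravo]
Final RIGHT: [echo, foxtrot, foxtrot, bravo, charlie]
i=0: L=echo R=echo -> agree -> echo
i=1: L=golf, R=foxtrot=BASE -> take LEFT -> golf
i=2: L=echo, R=foxtrot=BASE -> take LEFT -> echo
i=3: BASE=delta L=alpha R=bravo all differ -> CONFLICT
i=4: L=bravo, R=charlie=BASE -> take LEFT -> bravo
Conflict count: 1

Answer: 1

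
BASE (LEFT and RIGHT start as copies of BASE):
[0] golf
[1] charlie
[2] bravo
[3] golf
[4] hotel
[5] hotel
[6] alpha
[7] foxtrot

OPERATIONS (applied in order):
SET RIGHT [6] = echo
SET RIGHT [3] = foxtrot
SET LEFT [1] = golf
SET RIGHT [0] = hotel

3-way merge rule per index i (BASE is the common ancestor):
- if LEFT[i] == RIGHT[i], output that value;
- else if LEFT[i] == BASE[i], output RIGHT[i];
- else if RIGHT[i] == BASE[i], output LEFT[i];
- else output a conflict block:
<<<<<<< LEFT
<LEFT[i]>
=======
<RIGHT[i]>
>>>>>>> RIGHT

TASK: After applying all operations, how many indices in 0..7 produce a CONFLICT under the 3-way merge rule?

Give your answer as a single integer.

Answer: 0

Derivation:
Final LEFT:  [golf, golf, bravo, golf, hotel, hotel, alpha, foxtrot]
Final RIGHT: [hotel, charlie, bravo, foxtrot, hotel, hotel, echo, foxtrot]
i=0: L=golf=BASE, R=hotel -> take RIGHT -> hotel
i=1: L=golf, R=charlie=BASE -> take LEFT -> golf
i=2: L=bravo R=bravo -> agree -> bravo
i=3: L=golf=BASE, R=foxtrot -> take RIGHT -> foxtrot
i=4: L=hotel R=hotel -> agree -> hotel
i=5: L=hotel R=hotel -> agree -> hotel
i=6: L=alpha=BASE, R=echo -> take RIGHT -> echo
i=7: L=foxtrot R=foxtrot -> agree -> foxtrot
Conflict count: 0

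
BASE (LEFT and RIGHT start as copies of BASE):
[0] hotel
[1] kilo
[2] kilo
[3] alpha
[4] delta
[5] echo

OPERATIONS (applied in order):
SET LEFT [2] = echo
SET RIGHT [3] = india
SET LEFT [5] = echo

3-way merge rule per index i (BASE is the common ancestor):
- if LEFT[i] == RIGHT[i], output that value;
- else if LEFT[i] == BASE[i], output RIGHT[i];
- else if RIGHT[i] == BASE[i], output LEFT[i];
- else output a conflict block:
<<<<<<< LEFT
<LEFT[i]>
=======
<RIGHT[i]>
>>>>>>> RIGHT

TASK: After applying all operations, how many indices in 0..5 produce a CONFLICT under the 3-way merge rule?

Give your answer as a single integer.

Final LEFT:  [hotel, kilo, echo, alpha, delta, echo]
Final RIGHT: [hotel, kilo, kilo, india, delta, echo]
i=0: L=hotel R=hotel -> agree -> hotel
i=1: L=kilo R=kilo -> agree -> kilo
i=2: L=echo, R=kilo=BASE -> take LEFT -> echo
i=3: L=alpha=BASE, R=india -> take RIGHT -> india
i=4: L=delta R=delta -> agree -> delta
i=5: L=echo R=echo -> agree -> echo
Conflict count: 0

Answer: 0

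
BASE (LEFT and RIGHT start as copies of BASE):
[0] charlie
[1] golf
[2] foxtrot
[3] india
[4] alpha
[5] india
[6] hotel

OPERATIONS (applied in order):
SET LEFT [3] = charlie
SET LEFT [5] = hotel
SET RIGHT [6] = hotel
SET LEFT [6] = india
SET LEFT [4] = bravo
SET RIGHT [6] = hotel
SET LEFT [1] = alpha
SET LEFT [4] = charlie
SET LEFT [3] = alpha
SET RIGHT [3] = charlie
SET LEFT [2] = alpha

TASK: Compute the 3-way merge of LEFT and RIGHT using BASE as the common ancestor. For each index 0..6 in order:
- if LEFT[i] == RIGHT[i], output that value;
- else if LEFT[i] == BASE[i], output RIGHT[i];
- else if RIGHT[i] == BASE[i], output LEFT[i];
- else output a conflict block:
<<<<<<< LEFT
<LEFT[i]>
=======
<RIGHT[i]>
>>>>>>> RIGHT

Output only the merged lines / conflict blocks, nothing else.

Answer: charlie
alpha
alpha
<<<<<<< LEFT
alpha
=======
charlie
>>>>>>> RIGHT
charlie
hotel
india

Derivation:
Final LEFT:  [charlie, alpha, alpha, alpha, charlie, hotel, india]
Final RIGHT: [charlie, golf, foxtrot, charlie, alpha, india, hotel]
i=0: L=charlie R=charlie -> agree -> charlie
i=1: L=alpha, R=golf=BASE -> take LEFT -> alpha
i=2: L=alpha, R=foxtrot=BASE -> take LEFT -> alpha
i=3: BASE=india L=alpha R=charlie all differ -> CONFLICT
i=4: L=charlie, R=alpha=BASE -> take LEFT -> charlie
i=5: L=hotel, R=india=BASE -> take LEFT -> hotel
i=6: L=india, R=hotel=BASE -> take LEFT -> india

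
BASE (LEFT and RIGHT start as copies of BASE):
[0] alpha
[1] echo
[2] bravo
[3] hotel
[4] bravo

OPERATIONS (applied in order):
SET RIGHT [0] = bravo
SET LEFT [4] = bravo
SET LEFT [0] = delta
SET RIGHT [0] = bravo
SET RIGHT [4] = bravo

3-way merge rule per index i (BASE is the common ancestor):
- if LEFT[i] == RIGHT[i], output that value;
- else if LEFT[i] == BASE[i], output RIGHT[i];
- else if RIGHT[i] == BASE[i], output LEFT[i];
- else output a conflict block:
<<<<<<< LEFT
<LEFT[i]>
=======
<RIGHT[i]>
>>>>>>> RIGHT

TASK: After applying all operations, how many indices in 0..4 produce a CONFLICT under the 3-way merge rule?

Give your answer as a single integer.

Answer: 1

Derivation:
Final LEFT:  [delta, echo, bravo, hotel, bravo]
Final RIGHT: [bravo, echo, bravo, hotel, bravo]
i=0: BASE=alpha L=delta R=bravo all differ -> CONFLICT
i=1: L=echo R=echo -> agree -> echo
i=2: L=bravo R=bravo -> agree -> bravo
i=3: L=hotel R=hotel -> agree -> hotel
i=4: L=bravo R=bravo -> agree -> bravo
Conflict count: 1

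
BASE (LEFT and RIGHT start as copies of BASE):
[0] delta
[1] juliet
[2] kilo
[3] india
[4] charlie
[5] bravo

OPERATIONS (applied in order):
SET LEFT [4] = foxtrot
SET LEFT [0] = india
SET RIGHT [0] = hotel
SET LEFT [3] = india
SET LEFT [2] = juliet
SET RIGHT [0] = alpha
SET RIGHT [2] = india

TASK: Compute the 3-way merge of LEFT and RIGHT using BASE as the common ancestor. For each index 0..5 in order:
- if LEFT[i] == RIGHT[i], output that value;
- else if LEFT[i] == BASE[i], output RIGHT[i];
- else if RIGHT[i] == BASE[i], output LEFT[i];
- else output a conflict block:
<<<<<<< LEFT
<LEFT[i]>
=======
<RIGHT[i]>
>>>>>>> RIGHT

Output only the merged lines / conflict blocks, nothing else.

Answer: <<<<<<< LEFT
india
=======
alpha
>>>>>>> RIGHT
juliet
<<<<<<< LEFT
juliet
=======
india
>>>>>>> RIGHT
india
foxtrot
bravo

Derivation:
Final LEFT:  [india, juliet, juliet, india, foxtrot, bravo]
Final RIGHT: [alpha, juliet, india, india, charlie, bravo]
i=0: BASE=delta L=india R=alpha all differ -> CONFLICT
i=1: L=juliet R=juliet -> agree -> juliet
i=2: BASE=kilo L=juliet R=india all differ -> CONFLICT
i=3: L=india R=india -> agree -> india
i=4: L=foxtrot, R=charlie=BASE -> take LEFT -> foxtrot
i=5: L=bravo R=bravo -> agree -> bravo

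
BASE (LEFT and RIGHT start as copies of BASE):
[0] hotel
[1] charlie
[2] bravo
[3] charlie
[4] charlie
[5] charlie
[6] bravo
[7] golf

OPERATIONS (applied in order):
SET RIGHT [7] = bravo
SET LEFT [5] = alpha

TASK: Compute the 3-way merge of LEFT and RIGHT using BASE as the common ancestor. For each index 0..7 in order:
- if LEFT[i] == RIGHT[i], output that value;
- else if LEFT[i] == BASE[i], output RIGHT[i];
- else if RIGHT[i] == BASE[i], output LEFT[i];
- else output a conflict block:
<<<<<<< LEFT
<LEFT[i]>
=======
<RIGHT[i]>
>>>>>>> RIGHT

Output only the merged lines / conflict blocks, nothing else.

Final LEFT:  [hotel, charlie, bravo, charlie, charlie, alpha, bravo, golf]
Final RIGHT: [hotel, charlie, bravo, charlie, charlie, charlie, bravo, bravo]
i=0: L=hotel R=hotel -> agree -> hotel
i=1: L=charlie R=charlie -> agree -> charlie
i=2: L=bravo R=bravo -> agree -> bravo
i=3: L=charlie R=charlie -> agree -> charlie
i=4: L=charlie R=charlie -> agree -> charlie
i=5: L=alpha, R=charlie=BASE -> take LEFT -> alpha
i=6: L=bravo R=bravo -> agree -> bravo
i=7: L=golf=BASE, R=bravo -> take RIGHT -> bravo

Answer: hotel
charlie
bravo
charlie
charlie
alpha
bravo
bravo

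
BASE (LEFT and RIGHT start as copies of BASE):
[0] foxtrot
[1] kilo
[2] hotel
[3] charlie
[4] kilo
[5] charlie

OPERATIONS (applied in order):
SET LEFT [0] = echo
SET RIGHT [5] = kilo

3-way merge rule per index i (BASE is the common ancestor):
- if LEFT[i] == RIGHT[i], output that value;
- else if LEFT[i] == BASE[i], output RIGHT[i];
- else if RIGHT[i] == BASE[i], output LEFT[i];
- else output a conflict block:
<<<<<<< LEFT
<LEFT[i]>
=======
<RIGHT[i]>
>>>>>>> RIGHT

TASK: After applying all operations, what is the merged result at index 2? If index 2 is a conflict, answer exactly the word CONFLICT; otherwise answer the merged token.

Answer: hotel

Derivation:
Final LEFT:  [echo, kilo, hotel, charlie, kilo, charlie]
Final RIGHT: [foxtrot, kilo, hotel, charlie, kilo, kilo]
i=0: L=echo, R=foxtrot=BASE -> take LEFT -> echo
i=1: L=kilo R=kilo -> agree -> kilo
i=2: L=hotel R=hotel -> agree -> hotel
i=3: L=charlie R=charlie -> agree -> charlie
i=4: L=kilo R=kilo -> agree -> kilo
i=5: L=charlie=BASE, R=kilo -> take RIGHT -> kilo
Index 2 -> hotel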